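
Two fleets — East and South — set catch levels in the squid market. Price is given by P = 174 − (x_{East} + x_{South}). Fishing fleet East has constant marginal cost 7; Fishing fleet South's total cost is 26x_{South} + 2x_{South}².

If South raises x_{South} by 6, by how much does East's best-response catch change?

Fishing fleet East's profit: π = x_{East}(174 − (x_{East} + x_{South})) − 7x_{East}.
∂π/∂x_{East} = 167 − 2x_{East} − x_{South} = 0, so x_{East} = 83.5 − 0.5x_{South}.
The reaction-function slope is −0.5, so a 6-unit rise in x_{South} moves x_{East} by −0.5 × 6 = −3. East's best response falls — the actions are strategic substitutes.

-3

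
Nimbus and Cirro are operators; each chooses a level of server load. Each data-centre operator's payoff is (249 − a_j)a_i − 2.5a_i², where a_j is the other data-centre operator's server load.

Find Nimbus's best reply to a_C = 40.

Nimbus's payoff is (249 − a_C)a_N − 2.5a_N².
∂π/∂a_N = 249 − a_C − 5a_N = 0, so a_N = 49.8 − 0.2a_C.
At a_C = 40: a_N = 49.8 − 0.2·40 = 41.8.

41.8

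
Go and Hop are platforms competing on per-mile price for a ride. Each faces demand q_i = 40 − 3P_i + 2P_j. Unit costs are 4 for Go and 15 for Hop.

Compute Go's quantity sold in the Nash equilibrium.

Go's profit: π = (P_{Go} − 4)(40 − 3P_{Go} + 2P_{Hop}).
∂π/∂P_{Go} = 52 − 6P_{Go} + 2P_{Hop} = 0 ⇒ P_{Go} = 26/3 + (1/3)P_{Hop}.
Similarly P_{Hop} = 85/6 + (1/3)P_{Go}.
Solving the two reaction functions simultaneously: (1 − (1/3)(1/3))P_{Go} = 26/3 + (1/3)·(85/6), so (8/9)P_{Go} = 241/18 and P_{Go} = 15.0625.
Then P_{Hop} = 85/6 + (1/3)·15.0625 = 19.1875.
q_{Go} = 40 − 3·15.0625 + 2·19.1875 = 33.1875.

33.1875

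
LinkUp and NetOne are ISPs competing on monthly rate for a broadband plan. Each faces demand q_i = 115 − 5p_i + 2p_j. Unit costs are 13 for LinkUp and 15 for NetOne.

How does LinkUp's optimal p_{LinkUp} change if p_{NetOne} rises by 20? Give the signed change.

4

LinkUp's profit: π = (p_{LinkUp} − 13)(115 − 5p_{LinkUp} + 2p_{NetOne}).
∂π/∂p_{LinkUp} = 180 − 10p_{LinkUp} + 2p_{NetOne} = 0 ⇒ p_{LinkUp} = 18 + 0.2p_{NetOne}.
The reaction-function slope is 0.2, so a 20-unit rise in p_{NetOne} moves p_{LinkUp} by 0.2 × 20 = 4. LinkUp's best response rises — the actions are strategic complements.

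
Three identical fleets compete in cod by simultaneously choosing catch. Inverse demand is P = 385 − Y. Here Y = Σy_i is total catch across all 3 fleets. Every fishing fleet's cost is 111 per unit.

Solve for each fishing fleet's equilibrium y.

A representative fishing fleet's profit is π_i = y_i(385 − Y) − 111y_i, with Y = y_i + Σ_{j≠i} y_j.
First-order condition: 274 − 2y_i − Σ_{j≠i} y_j = 0.
Imposing symmetry (y_j = y for all j) turns Σ_{j≠i} y_j into 2y, so 274 = 4y and y = 68.5.

68.5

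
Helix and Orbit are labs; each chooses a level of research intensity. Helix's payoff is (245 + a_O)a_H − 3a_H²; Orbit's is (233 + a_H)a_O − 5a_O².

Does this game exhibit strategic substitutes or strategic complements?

strategic complements

Expanding Helix's payoff: 245a_H + a_Oa_H − 3a_H².
∂π/∂a_H = 245 + a_O − 6a_H = 0, so a_H = 245/6 + (1/6)a_O.
The best-response slope da_H/da_O = 1/6 > 0: the reaction function is upward-sloping, so the choices are strategic complements.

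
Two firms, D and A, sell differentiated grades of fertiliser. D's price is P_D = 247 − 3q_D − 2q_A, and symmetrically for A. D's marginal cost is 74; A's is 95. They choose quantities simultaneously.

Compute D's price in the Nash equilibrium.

142.8125

Firm D's profit: π = q_D(247 − 3q_D − 2q_A) − 74q_D.
∂π/∂q_D = 173 − 6q_D − 2q_A = 0 ⇒ q_D = 173/6 − (1/3)q_A.
Similarly q_A = 76/3 − (1/3)q_D.
Plugging q_A into D's best response: q_D = 173/6 − (1/3)(76/3 − (1/3)q_D) ⇒ (8/9)q_D = 367/18, so q_D = 22.9375.
Then q_A = 76/3 − (1/3)·22.9375 = 17.6875.
P_D = 247 − 3·22.9375 − 2·17.6875 = 142.8125.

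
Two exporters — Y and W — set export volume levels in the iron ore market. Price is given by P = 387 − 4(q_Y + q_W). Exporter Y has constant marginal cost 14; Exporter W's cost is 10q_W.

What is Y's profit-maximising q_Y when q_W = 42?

25.625

Exporter Y's profit: π = q_Y(387 − 4(q_Y + q_W)) − 14q_Y.
∂π/∂q_Y = 373 − 8q_Y − 4q_W = 0, so q_Y = 46.625 − 0.5q_W.
At q_W = 42: q_Y = 46.625 − 0.5·42 = 25.625.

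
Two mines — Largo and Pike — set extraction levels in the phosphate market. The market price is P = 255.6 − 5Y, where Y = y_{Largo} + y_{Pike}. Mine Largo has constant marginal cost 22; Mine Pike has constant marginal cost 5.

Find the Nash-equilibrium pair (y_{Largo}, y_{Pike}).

14.44, 17.84

Mine Largo's profit: π = y_{Largo}(255.6 − 5(y_{Largo} + y_{Pike})) − 22y_{Largo}.
∂π/∂y_{Largo} = 233.6 − 10y_{Largo} − 5y_{Pike} = 0, so y_{Largo} = 23.36 − 0.5y_{Pike}.
By the same steps for Pike: y_{Pike} = 25.06 − 0.5y_{Largo}.
Plugging y_{Pike} into Largo's best response: y_{Largo} = 23.36 − 0.5(25.06 − 0.5y_{Largo}) ⇒ 0.75y_{Largo} = 10.83, so y_{Largo} = 14.44.
Then y_{Pike} = 25.06 − 0.5·14.44 = 17.84.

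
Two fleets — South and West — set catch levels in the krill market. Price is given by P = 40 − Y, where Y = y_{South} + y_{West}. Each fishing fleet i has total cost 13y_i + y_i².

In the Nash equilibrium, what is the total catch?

Fishing fleet South's profit: π = y_{South}(40 − (y_{South} + y_{West})) − 13y_{South} − y_{South}².
∂π/∂y_{South} = 27 − 4y_{South} − y_{West} = 0, so y_{South} = 6.75 − 0.25y_{West}.
The game is symmetric, so in equilibrium y_{West} = y_{South}: the reaction function gives 1.25y_{South} = 6.75, hence y_{South} = 5.4.
Total catch: 5.4 + 5.4 = 10.8.

10.8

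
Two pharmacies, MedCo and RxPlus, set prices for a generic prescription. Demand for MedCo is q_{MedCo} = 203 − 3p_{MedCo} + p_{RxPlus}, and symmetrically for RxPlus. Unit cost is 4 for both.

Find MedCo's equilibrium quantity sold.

MedCo's profit: π = (p_{MedCo} − 4)(203 − 3p_{MedCo} + p_{RxPlus}).
∂π/∂p_{MedCo} = 215 − 6p_{MedCo} + p_{RxPlus} = 0 ⇒ p_{MedCo} = 215/6 + (1/6)p_{RxPlus}.
Setting p_{MedCo} = p_{RxPlus} in the reaction function: p_{MedCo} = 215/6 + (1/6)p_{MedCo}, so p_{MedCo} = (215/6) / (5/6) = 43.
q_{MedCo} = 203 − 3·43 + 43 = 117.

117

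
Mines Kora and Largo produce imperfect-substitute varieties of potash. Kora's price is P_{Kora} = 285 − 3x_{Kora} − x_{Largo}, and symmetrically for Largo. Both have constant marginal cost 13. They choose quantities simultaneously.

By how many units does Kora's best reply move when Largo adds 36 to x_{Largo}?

-6

Mine Kora's profit: π = x_{Kora}(285 − 3x_{Kora} − x_{Largo}) − 13x_{Kora}.
∂π/∂x_{Kora} = 272 − 6x_{Kora} − x_{Largo} = 0 ⇒ x_{Kora} = 136/3 − (1/6)x_{Largo}.
The reaction-function slope is −1/6, so a 36-unit rise in x_{Largo} moves x_{Kora} by −1/6 × 36 = −6. Kora's best response falls — the actions are strategic substitutes.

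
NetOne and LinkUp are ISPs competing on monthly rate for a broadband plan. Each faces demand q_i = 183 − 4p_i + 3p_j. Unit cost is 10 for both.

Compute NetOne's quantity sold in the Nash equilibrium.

138.4

NetOne's profit: π = (p_{NetOne} − 10)(183 − 4p_{NetOne} + 3p_{LinkUp}).
∂π/∂p_{NetOne} = 223 − 8p_{NetOne} + 3p_{LinkUp} = 0 ⇒ p_{NetOne} = 27.875 + 0.375p_{LinkUp}.
By symmetry p_{LinkUp} = p_{NetOne}; substituting into the reaction function, 0.625p_{NetOne} = 27.875 and p_{NetOne} = 44.6.
q_{NetOne} = 183 − 4·44.6 + 3·44.6 = 138.4.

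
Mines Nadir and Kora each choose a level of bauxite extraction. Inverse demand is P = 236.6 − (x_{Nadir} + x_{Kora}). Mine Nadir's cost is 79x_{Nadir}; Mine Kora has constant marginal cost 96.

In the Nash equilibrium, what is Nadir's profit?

3387.24

Mine Nadir's profit: π = x_{Nadir}(236.6 − (x_{Nadir} + x_{Kora})) − 79x_{Nadir}.
∂π/∂x_{Nadir} = 157.6 − 2x_{Nadir} − x_{Kora} = 0, so x_{Nadir} = 78.8 − 0.5x_{Kora}.
By the same steps for Kora: x_{Kora} = 70.3 − 0.5x_{Nadir}.
Substituting the second reaction function into the first: x_{Nadir} = 78.8 − 0.5(70.3 − 0.5x_{Nadir}), which gives 0.75x_{Nadir} = 43.65 ⇒ x_{Nadir} = 58.2.
Then x_{Kora} = 70.3 − 0.5·58.2 = 41.2.
Price P = 236.6 − 99.4 = 137.2.
Nadir's profit: (137.2 − 79)·58.2 = 3387.24.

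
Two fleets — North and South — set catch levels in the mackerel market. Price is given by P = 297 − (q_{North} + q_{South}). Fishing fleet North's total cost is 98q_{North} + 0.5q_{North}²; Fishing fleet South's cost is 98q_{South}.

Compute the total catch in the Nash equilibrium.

119.4

Fishing fleet North's profit: π = q_{North}(297 − (q_{North} + q_{South})) − 98q_{North} − 0.5q_{North}².
∂π/∂q_{North} = 199 − 3q_{North} − q_{South} = 0, so q_{North} = 199/3 − (1/3)q_{South}.
For South: ∂π/∂q_{South} = 199 − 2q_{South} − q_{North} = 0 ⇒ q_{South} = 99.5 − 0.5q_{North}.
Solving the two reaction functions simultaneously: (1 − (−1/3)(−0.5))q_{North} = 199/3 − (1/3)·99.5, so (5/6)q_{North} = 199/6 and q_{North} = 39.8.
Then q_{South} = 99.5 − 0.5·39.8 = 79.6.
Total catch: 39.8 + 79.6 = 119.4.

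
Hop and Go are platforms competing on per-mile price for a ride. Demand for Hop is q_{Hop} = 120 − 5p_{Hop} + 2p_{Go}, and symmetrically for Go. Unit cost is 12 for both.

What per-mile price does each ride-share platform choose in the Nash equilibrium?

22.5

Hop's profit: π = (p_{Hop} − 12)(120 − 5p_{Hop} + 2p_{Go}).
∂π/∂p_{Hop} = 180 − 10p_{Hop} + 2p_{Go} = 0 ⇒ p_{Hop} = 18 + 0.2p_{Go}.
The game is symmetric, so in equilibrium p_{Go} = p_{Hop}: the reaction function gives 0.8p_{Hop} = 18, hence p_{Hop} = 22.5.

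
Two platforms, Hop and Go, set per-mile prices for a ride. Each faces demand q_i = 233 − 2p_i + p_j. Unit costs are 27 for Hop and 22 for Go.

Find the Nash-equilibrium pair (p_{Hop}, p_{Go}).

Hop's profit: π = (p_{Hop} − 27)(233 − 2p_{Hop} + p_{Go}).
∂π/∂p_{Hop} = 287 − 4p_{Hop} + p_{Go} = 0 ⇒ p_{Hop} = 71.75 + 0.25p_{Go}.
Similarly p_{Go} = 69.25 + 0.25p_{Hop}.
Substituting the second reaction function into the first: p_{Hop} = 71.75 + 0.25(69.25 + 0.25p_{Hop}), which gives 0.9375p_{Hop} = 89.0625 ⇒ p_{Hop} = 95.
Then p_{Go} = 69.25 + 0.25·95 = 93.

95, 93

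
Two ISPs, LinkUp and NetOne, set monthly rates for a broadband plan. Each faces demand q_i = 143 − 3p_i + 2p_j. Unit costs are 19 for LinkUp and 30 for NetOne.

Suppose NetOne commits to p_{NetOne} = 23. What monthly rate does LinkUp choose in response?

LinkUp's profit: π = (p_{LinkUp} − 19)(143 − 3p_{LinkUp} + 2p_{NetOne}).
∂π/∂p_{LinkUp} = 200 − 6p_{LinkUp} + 2p_{NetOne} = 0 ⇒ p_{LinkUp} = 100/3 + (1/3)p_{NetOne}.
At p_{NetOne} = 23: p_{LinkUp} = 100/3 + (1/3)·23 = 41.

41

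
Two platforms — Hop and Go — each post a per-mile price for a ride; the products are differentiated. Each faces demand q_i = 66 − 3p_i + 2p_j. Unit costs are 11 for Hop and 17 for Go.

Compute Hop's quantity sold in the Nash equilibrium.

Hop's profit: π = (p_{Hop} − 11)(66 − 3p_{Hop} + 2p_{Go}).
∂π/∂p_{Hop} = 99 − 6p_{Hop} + 2p_{Go} = 0 ⇒ p_{Hop} = 16.5 + (1/3)p_{Go}.
Similarly p_{Go} = 19.5 + (1/3)p_{Hop}.
Substituting the second reaction function into the first: p_{Hop} = 16.5 + (1/3)(19.5 + (1/3)p_{Hop}), which gives (8/9)p_{Hop} = 23 ⇒ p_{Hop} = 25.875.
Then p_{Go} = 19.5 + (1/3)·25.875 = 28.125.
q_{Hop} = 66 − 3·25.875 + 2·28.125 = 44.625.

44.625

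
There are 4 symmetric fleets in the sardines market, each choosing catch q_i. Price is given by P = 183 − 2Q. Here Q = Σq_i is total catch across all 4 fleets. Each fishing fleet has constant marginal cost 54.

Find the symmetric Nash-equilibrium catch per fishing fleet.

A representative fishing fleet's profit is π_i = q_i(183 − 2Q) − 54q_i, with Q = q_i + Σ_{j≠i} q_j.
First-order condition: 129 − 4q_i − 2Σ_{j≠i} q_j = 0.
In a symmetric equilibrium every fishing fleet chooses the same q, so Σ_{j≠i} q_j = 3q. The condition becomes 129 − 10q = 0, giving q = 129/10 = 12.9.

12.9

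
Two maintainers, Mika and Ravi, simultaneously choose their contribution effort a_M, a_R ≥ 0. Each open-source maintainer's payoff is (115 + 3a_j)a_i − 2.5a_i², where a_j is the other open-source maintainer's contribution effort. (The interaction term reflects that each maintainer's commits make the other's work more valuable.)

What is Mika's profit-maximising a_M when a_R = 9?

Mika's payoff is (115 + 3a_R)a_M − 2.5a_M².
∂π/∂a_M = 115 + 3a_R − 5a_M = 0, so a_M = 23 + 0.6a_R.
At a_R = 9: a_M = 23 + 0.6·9 = 28.4.

28.4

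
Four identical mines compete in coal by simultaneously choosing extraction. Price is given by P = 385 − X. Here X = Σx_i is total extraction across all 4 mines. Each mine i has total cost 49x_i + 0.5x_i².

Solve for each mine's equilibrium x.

56

A representative mine's profit is π_i = x_i(385 − X) − 49x_i − 0.5x_i², with X = x_i + Σ_{j≠i} x_j.
First-order condition: 336 − 3x_i − Σ_{j≠i} x_j = 0.
In a symmetric equilibrium every mine chooses the same x, so Σ_{j≠i} x_j = 3x. The condition becomes 336 − 6x = 0, giving x = 336/6 = 56.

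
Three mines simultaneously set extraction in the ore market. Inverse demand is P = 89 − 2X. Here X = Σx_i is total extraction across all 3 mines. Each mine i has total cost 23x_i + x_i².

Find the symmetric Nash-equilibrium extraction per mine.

A representative mine's profit is π_i = x_i(89 − 2X) − 23x_i − x_i², with X = x_i + Σ_{j≠i} x_j.
First-order condition: 66 − 6x_i − 2Σ_{j≠i} x_j = 0.
Imposing symmetry (x_j = x for all j) turns Σ_{j≠i} x_j into 2x, so 66 = 10x and x = 6.6.

6.6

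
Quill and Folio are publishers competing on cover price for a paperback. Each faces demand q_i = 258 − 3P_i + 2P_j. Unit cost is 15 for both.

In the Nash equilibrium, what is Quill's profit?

Quill's profit: π = (P_{Quill} − 15)(258 − 3P_{Quill} + 2P_{Folio}).
∂π/∂P_{Quill} = 303 − 6P_{Quill} + 2P_{Folio} = 0 ⇒ P_{Quill} = 50.5 + (1/3)P_{Folio}.
By symmetry P_{Folio} = P_{Quill}; substituting into the reaction function, (2/3)P_{Quill} = 50.5 and P_{Quill} = 75.75.
q_{Quill} = 258 − 3·75.75 + 2·75.75 = 182.25.
Profit = (75.75 − 15)·182.25 = 11071.6875.

11071.6875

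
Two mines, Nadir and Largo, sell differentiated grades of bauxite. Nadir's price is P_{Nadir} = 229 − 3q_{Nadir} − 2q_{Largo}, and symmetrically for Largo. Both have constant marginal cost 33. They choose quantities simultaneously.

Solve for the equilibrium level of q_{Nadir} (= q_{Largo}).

24.5

Mine Nadir's profit: π = q_{Nadir}(229 − 3q_{Nadir} − 2q_{Largo}) − 33q_{Nadir}.
∂π/∂q_{Nadir} = 196 − 6q_{Nadir} − 2q_{Largo} = 0 ⇒ q_{Nadir} = 98/3 − (1/3)q_{Largo}.
By symmetry q_{Largo} = q_{Nadir}; substituting into the reaction function, (4/3)q_{Nadir} = 98/3 and q_{Nadir} = 24.5.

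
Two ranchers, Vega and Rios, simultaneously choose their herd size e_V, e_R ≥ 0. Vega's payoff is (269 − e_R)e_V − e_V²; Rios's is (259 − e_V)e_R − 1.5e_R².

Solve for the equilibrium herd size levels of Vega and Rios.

109.6, 49.8

Expanding Vega's payoff: 269e_V − e_Re_V − e_V².
∂π/∂e_V = 269 − e_R − 2e_V = 0, so e_V = 134.5 − 0.5e_R.
Likewise for Rios: e_R = 259/3 − (1/3)e_V.
Substituting the second reaction function into the first: e_V = 134.5 − 0.5(259/3 − (1/3)e_V), which gives (5/6)e_V = 274/3 ⇒ e_V = 109.6.
Then e_R = 259/3 − (1/3)·109.6 = 49.8.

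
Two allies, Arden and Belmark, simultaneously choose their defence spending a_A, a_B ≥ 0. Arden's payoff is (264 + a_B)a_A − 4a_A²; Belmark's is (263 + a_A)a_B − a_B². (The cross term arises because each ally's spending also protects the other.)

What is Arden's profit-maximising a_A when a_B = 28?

Expanding Arden's payoff: 264a_A + a_Ba_A − 4a_A².
∂π/∂a_A = 264 + a_B − 8a_A = 0, so a_A = 33 + 0.125a_B.
At a_B = 28: a_A = 33 + 0.125·28 = 36.5.

36.5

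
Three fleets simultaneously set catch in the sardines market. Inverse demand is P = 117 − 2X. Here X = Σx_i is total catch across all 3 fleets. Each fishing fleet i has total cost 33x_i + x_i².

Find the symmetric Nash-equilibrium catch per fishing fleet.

8.4

A representative fishing fleet's profit is π_i = x_i(117 − 2X) − 33x_i − x_i², with X = x_i + Σ_{j≠i} x_j.
First-order condition: 84 − 6x_i − 2Σ_{j≠i} x_j = 0.
In a symmetric equilibrium every fishing fleet chooses the same x, so Σ_{j≠i} x_j = 2x. The condition becomes 84 − 10x = 0, giving x = 84/10 = 8.4.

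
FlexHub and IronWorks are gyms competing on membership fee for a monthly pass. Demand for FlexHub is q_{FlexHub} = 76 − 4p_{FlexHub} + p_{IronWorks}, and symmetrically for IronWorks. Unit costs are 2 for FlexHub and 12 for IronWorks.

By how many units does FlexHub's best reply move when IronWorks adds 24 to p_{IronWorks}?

3

FlexHub's profit: π = (p_{FlexHub} − 2)(76 − 4p_{FlexHub} + p_{IronWorks}).
∂π/∂p_{FlexHub} = 84 − 8p_{FlexHub} + p_{IronWorks} = 0 ⇒ p_{FlexHub} = 10.5 + 0.125p_{IronWorks}.
The reaction-function slope is 0.125, so a 24-unit rise in p_{IronWorks} moves p_{FlexHub} by 0.125 × 24 = 3. FlexHub's best response rises — the actions are strategic complements.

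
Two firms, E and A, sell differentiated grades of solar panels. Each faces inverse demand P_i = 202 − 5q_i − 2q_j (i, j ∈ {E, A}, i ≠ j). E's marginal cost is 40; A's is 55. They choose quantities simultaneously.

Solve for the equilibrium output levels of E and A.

13.8125, 11.9375

Firm E's profit: π = q_E(202 − 5q_E − 2q_A) − 40q_E.
∂π/∂q_E = 162 − 10q_E − 2q_A = 0 ⇒ q_E = 16.2 − 0.2q_A.
Similarly q_A = 14.7 − 0.2q_E.
Solving the two reaction functions simultaneously: (1 − (−0.2)(−0.2))q_E = 16.2 − 0.2·14.7, so 0.96q_E = 13.26 and q_E = 13.8125.
Then q_A = 14.7 − 0.2·13.8125 = 11.9375.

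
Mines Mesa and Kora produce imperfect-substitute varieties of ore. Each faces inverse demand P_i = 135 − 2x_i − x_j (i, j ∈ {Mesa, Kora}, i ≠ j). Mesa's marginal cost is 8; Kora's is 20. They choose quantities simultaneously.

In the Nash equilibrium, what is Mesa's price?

60.4

Mine Mesa's profit: π = x_{Mesa}(135 − 2x_{Mesa} − x_{Kora}) − 8x_{Mesa}.
∂π/∂x_{Mesa} = 127 − 4x_{Mesa} − x_{Kora} = 0 ⇒ x_{Mesa} = 31.75 − 0.25x_{Kora}.
Similarly x_{Kora} = 28.75 − 0.25x_{Mesa}.
Solving the two reaction functions simultaneously: (1 − (−0.25)(−0.25))x_{Mesa} = 31.75 − 0.25·28.75, so 0.9375x_{Mesa} = 24.5625 and x_{Mesa} = 26.2.
Then x_{Kora} = 28.75 − 0.25·26.2 = 22.2.
P_{Mesa} = 135 − 2·26.2 − 22.2 = 60.4.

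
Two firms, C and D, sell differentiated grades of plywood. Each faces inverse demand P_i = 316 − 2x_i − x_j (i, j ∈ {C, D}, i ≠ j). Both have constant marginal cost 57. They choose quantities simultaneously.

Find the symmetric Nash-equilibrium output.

51.8

Firm C's profit: π = x_C(316 − 2x_C − x_D) − 57x_C.
∂π/∂x_C = 259 − 4x_C − x_D = 0 ⇒ x_C = 64.75 − 0.25x_D.
Setting x_C = x_D in the reaction function: x_C = 64.75 − 0.25x_C, so x_C = 64.75 / 1.25 = 51.8.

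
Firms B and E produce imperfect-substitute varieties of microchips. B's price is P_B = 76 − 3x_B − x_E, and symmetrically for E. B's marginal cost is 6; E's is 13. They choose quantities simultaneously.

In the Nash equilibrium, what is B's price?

Firm B's profit: π = x_B(76 − 3x_B − x_E) − 6x_B.
∂π/∂x_B = 70 − 6x_B − x_E = 0 ⇒ x_B = 35/3 − (1/6)x_E.
Similarly x_E = 10.5 − (1/6)x_B.
Substituting the second reaction function into the first: x_B = 35/3 − (1/6)(10.5 − (1/6)x_B), which gives (35/36)x_B = 119/12 ⇒ x_B = 10.2.
Then x_E = 10.5 − (1/6)·10.2 = 8.8.
P_B = 76 − 3·10.2 − 8.8 = 36.6.

36.6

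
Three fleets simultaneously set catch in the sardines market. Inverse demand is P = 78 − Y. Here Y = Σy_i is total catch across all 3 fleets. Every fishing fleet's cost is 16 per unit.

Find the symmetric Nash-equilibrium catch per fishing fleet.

A representative fishing fleet's profit is π_i = y_i(78 − Y) − 16y_i, with Y = y_i + Σ_{j≠i} y_j.
First-order condition: 62 − 2y_i − Σ_{j≠i} y_j = 0.
In a symmetric equilibrium every fishing fleet chooses the same y, so Σ_{j≠i} y_j = 2y. The condition becomes 62 − 4y = 0, giving y = 62/4 = 15.5.

15.5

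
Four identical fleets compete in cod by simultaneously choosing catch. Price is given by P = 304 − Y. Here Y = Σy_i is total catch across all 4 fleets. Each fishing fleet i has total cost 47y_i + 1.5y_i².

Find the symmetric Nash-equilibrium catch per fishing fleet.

32.125

A representative fishing fleet's profit is π_i = y_i(304 − Y) − 47y_i − 1.5y_i², with Y = y_i + Σ_{j≠i} y_j.
First-order condition: 257 − 5y_i − Σ_{j≠i} y_j = 0.
In a symmetric equilibrium every fishing fleet chooses the same y, so Σ_{j≠i} y_j = 3y. The condition becomes 257 − 8y = 0, giving y = 257/8 = 32.125.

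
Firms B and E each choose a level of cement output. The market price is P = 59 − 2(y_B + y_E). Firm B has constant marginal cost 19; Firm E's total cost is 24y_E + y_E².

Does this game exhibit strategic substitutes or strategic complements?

strategic substitutes

Firm B's profit: π = y_B(59 − 2(y_B + y_E)) − 19y_B.
∂π/∂y_B = 40 − 4y_B − 2y_E = 0, so y_B = 10 − 0.5y_E.
The best-response slope dy_B/dy_E = −0.5 < 0: the reaction function is downward-sloping, so the choices are strategic substitutes.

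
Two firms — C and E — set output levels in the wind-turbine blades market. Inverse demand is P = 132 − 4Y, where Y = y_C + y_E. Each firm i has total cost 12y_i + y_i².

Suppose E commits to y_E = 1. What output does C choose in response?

Firm C's profit: π = y_C(132 − 4(y_C + y_E)) − 12y_C − y_C².
∂π/∂y_C = 120 − 10y_C − 4y_E = 0, so y_C = 12 − 0.4y_E.
At y_E = 1: y_C = 12 − 0.4·1 = 11.6.

11.6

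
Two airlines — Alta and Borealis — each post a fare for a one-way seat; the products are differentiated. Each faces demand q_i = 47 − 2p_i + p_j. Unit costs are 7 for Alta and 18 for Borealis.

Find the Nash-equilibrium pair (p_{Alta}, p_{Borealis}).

21.8, 26.2

Alta's profit: π = (p_{Alta} − 7)(47 − 2p_{Alta} + p_{Borealis}).
∂π/∂p_{Alta} = 61 − 4p_{Alta} + p_{Borealis} = 0 ⇒ p_{Alta} = 15.25 + 0.25p_{Borealis}.
Similarly p_{Borealis} = 20.75 + 0.25p_{Alta}.
Solving the two reaction functions simultaneously: (1 − (0.25)(0.25))p_{Alta} = 15.25 + 0.25·20.75, so 0.9375p_{Alta} = 20.4375 and p_{Alta} = 21.8.
Then p_{Borealis} = 20.75 + 0.25·21.8 = 26.2.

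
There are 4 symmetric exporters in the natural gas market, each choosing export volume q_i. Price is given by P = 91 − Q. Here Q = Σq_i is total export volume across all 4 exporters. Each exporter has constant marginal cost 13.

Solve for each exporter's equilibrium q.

A representative exporter's profit is π_i = q_i(91 − Q) − 13q_i, with Q = q_i + Σ_{j≠i} q_j.
First-order condition: 78 − 2q_i − Σ_{j≠i} q_j = 0.
In a symmetric equilibrium every exporter chooses the same q, so Σ_{j≠i} q_j = 3q. The condition becomes 78 − 5q = 0, giving q = 78/5 = 15.6.

15.6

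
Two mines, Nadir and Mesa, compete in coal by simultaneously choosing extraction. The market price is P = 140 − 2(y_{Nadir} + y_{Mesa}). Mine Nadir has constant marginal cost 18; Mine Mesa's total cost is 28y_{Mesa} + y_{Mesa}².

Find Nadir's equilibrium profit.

1290.32

Mine Nadir's profit: π = y_{Nadir}(140 − 2(y_{Nadir} + y_{Mesa})) − 18y_{Nadir}.
∂π/∂y_{Nadir} = 122 − 4y_{Nadir} − 2y_{Mesa} = 0, so y_{Nadir} = 30.5 − 0.5y_{Mesa}.
For Mesa: ∂π/∂y_{Mesa} = 112 − 6y_{Mesa} − 2y_{Nadir} = 0 ⇒ y_{Mesa} = 56/3 − (1/3)y_{Nadir}.
Solving the two reaction functions simultaneously: (1 − (−0.5)(−1/3))y_{Nadir} = 30.5 − 0.5·(56/3), so (5/6)y_{Nadir} = 127/6 and y_{Nadir} = 25.4.
Then y_{Mesa} = 56/3 − (1/3)·25.4 = 10.2.
Price P = 140 − 2·35.6 = 68.8.
Nadir's profit: (68.8 − 18)·25.4 = 1290.32.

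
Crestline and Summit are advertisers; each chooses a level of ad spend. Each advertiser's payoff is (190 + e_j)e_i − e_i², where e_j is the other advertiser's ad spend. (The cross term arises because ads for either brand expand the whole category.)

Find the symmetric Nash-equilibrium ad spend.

Crestline's payoff is (190 + e_S)e_C − e_C².
∂π/∂e_C = 190 + e_S − 2e_C = 0, so e_C = 95 + 0.5e_S.
By symmetry e_S = e_C; substituting into the reaction function, 0.5e_C = 95 and e_C = 190.

190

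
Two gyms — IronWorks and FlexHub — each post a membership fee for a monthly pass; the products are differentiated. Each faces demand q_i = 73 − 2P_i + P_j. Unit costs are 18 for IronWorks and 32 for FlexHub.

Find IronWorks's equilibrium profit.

IronWorks's profit: π = (P_{IronWorks} − 18)(73 − 2P_{IronWorks} + P_{FlexHub}).
∂π/∂P_{IronWorks} = 109 − 4P_{IronWorks} + P_{FlexHub} = 0 ⇒ P_{IronWorks} = 27.25 + 0.25P_{FlexHub}.
Similarly P_{FlexHub} = 34.25 + 0.25P_{IronWorks}.
Plugging P_{FlexHub} into IronWorks's best response: P_{IronWorks} = 27.25 + 0.25(34.25 + 0.25P_{IronWorks}) ⇒ 0.9375P_{IronWorks} = 35.8125, so P_{IronWorks} = 38.2.
Then P_{FlexHub} = 34.25 + 0.25·38.2 = 43.8.
q_{IronWorks} = 73 − 2·38.2 + 43.8 = 40.4.
Profit = (38.2 − 18)·40.4 = 816.08.

816.08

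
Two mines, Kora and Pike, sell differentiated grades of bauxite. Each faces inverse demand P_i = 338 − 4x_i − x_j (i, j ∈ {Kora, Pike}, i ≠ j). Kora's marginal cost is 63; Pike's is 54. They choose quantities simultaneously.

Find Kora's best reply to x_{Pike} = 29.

30.75

Mine Kora's profit: π = x_{Kora}(338 − 4x_{Kora} − x_{Pike}) − 63x_{Kora}.
∂π/∂x_{Kora} = 275 − 8x_{Kora} − x_{Pike} = 0 ⇒ x_{Kora} = 34.375 − 0.125x_{Pike}.
At x_{Pike} = 29: x_{Kora} = 34.375 − 0.125·29 = 30.75.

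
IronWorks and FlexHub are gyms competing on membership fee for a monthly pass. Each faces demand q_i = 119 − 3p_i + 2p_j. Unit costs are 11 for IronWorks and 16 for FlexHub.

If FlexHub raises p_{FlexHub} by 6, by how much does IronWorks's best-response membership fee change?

2

IronWorks's profit: π = (p_{IronWorks} − 11)(119 − 3p_{IronWorks} + 2p_{FlexHub}).
∂π/∂p_{IronWorks} = 152 − 6p_{IronWorks} + 2p_{FlexHub} = 0 ⇒ p_{IronWorks} = 76/3 + (1/3)p_{FlexHub}.
The reaction-function slope is 1/3, so a 6-unit rise in p_{FlexHub} moves p_{IronWorks} by 1/3 × 6 = 2. IronWorks's best response rises — the actions are strategic complements.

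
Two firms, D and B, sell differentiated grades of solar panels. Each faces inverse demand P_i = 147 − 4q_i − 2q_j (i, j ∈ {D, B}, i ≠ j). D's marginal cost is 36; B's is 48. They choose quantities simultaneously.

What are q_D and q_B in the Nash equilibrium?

Firm D's profit: π = q_D(147 − 4q_D − 2q_B) − 36q_D.
∂π/∂q_D = 111 − 8q_D − 2q_B = 0 ⇒ q_D = 13.875 − 0.25q_B.
Similarly q_B = 12.375 − 0.25q_D.
Solving the two reaction functions simultaneously: (1 − (−0.25)(−0.25))q_D = 13.875 − 0.25·12.375, so 0.9375q_D = 345/32 and q_D = 11.5.
Then q_B = 12.375 − 0.25·11.5 = 9.5.

11.5, 9.5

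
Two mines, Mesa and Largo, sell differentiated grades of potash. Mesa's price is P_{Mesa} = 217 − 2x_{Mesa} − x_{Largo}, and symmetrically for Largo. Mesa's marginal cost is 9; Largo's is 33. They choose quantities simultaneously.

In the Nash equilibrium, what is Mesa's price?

Mine Mesa's profit: π = x_{Mesa}(217 − 2x_{Mesa} − x_{Largo}) − 9x_{Mesa}.
∂π/∂x_{Mesa} = 208 − 4x_{Mesa} − x_{Largo} = 0 ⇒ x_{Mesa} = 52 − 0.25x_{Largo}.
Similarly x_{Largo} = 46 − 0.25x_{Mesa}.
Substituting the second reaction function into the first: x_{Mesa} = 52 − 0.25(46 − 0.25x_{Mesa}), which gives 0.9375x_{Mesa} = 40.5 ⇒ x_{Mesa} = 43.2.
Then x_{Largo} = 46 − 0.25·43.2 = 35.2.
P_{Mesa} = 217 − 2·43.2 − 35.2 = 95.4.

95.4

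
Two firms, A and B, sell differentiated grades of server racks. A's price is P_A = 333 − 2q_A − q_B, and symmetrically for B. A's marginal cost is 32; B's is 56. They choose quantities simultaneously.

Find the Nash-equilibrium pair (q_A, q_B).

61.8, 53.8

Firm A's profit: π = q_A(333 − 2q_A − q_B) − 32q_A.
∂π/∂q_A = 301 − 4q_A − q_B = 0 ⇒ q_A = 75.25 − 0.25q_B.
Similarly q_B = 69.25 − 0.25q_A.
Plugging q_B into A's best response: q_A = 75.25 − 0.25(69.25 − 0.25q_A) ⇒ 0.9375q_A = 57.9375, so q_A = 61.8.
Then q_B = 69.25 − 0.25·61.8 = 53.8.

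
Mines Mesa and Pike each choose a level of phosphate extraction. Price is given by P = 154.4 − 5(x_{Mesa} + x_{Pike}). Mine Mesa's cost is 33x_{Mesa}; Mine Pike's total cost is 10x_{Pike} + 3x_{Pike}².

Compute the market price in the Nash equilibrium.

78.2

Mine Mesa's profit: π = x_{Mesa}(154.4 − 5(x_{Mesa} + x_{Pike})) − 33x_{Mesa}.
∂π/∂x_{Mesa} = 121.4 − 10x_{Mesa} − 5x_{Pike} = 0, so x_{Mesa} = 12.14 − 0.5x_{Pike}.
For Pike: ∂π/∂x_{Pike} = 144.4 − 16x_{Pike} − 5x_{Mesa} = 0 ⇒ x_{Pike} = 9.025 − 0.3125x_{Mesa}.
Plugging x_{Pike} into Mesa's best response: x_{Mesa} = 12.14 − 0.5(9.025 − 0.3125x_{Mesa}) ⇒ (27/32)x_{Mesa} = 7.6275, so x_{Mesa} = 9.04.
Then x_{Pike} = 9.025 − 0.3125·9.04 = 6.2.
Equilibrium price: P = 154.4 − 5·15.24 = 78.2.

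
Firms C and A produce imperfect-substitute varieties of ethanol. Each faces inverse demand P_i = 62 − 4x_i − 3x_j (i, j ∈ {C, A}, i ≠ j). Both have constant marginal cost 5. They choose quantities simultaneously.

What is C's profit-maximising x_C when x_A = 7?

4.5

Firm C's profit: π = x_C(62 − 4x_C − 3x_A) − 5x_C.
∂π/∂x_C = 57 − 8x_C − 3x_A = 0 ⇒ x_C = 7.125 − 0.375x_A.
At x_A = 7: x_C = 7.125 − 0.375·7 = 4.5.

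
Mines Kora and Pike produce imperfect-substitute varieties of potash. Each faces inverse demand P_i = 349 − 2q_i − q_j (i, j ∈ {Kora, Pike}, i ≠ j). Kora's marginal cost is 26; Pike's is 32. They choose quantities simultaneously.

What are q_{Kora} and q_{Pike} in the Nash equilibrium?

65, 63

Mine Kora's profit: π = q_{Kora}(349 − 2q_{Kora} − q_{Pike}) − 26q_{Kora}.
∂π/∂q_{Kora} = 323 − 4q_{Kora} − q_{Pike} = 0 ⇒ q_{Kora} = 80.75 − 0.25q_{Pike}.
Similarly q_{Pike} = 79.25 − 0.25q_{Kora}.
Solving the two reaction functions simultaneously: (1 − (−0.25)(−0.25))q_{Kora} = 80.75 − 0.25·79.25, so 0.9375q_{Kora} = 60.9375 and q_{Kora} = 65.
Then q_{Pike} = 79.25 − 0.25·65 = 63.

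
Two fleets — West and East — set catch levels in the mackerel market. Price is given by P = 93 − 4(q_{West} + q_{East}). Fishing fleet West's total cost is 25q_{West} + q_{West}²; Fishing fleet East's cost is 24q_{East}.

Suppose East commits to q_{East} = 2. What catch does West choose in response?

Fishing fleet West's profit: π = q_{West}(93 − 4(q_{West} + q_{East})) − 25q_{West} − q_{West}².
∂π/∂q_{West} = 68 − 10q_{West} − 4q_{East} = 0, so q_{West} = 6.8 − 0.4q_{East}.
At q_{East} = 2: q_{West} = 6.8 − 0.4·2 = 6.

6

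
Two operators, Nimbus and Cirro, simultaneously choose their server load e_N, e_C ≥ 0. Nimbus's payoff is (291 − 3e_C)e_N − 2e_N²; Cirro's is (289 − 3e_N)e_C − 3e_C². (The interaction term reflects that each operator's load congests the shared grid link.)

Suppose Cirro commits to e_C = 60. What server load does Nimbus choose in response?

27.75

Expanding Nimbus's payoff: 291e_N − 3e_Ce_N − 2e_N².
∂π/∂e_N = 291 − 3e_C − 4e_N = 0, so e_N = 72.75 − 0.75e_C.
At e_C = 60: e_N = 72.75 − 0.75·60 = 27.75.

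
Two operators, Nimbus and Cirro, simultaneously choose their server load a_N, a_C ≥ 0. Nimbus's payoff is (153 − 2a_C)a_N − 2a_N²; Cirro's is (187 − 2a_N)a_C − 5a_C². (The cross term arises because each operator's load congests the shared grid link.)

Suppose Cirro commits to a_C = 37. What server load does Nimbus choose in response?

Expanding Nimbus's payoff: 153a_N − 2a_Ca_N − 2a_N².
∂π/∂a_N = 153 − 2a_C − 4a_N = 0, so a_N = 38.25 − 0.5a_C.
At a_C = 37: a_N = 38.25 − 0.5·37 = 19.75.

19.75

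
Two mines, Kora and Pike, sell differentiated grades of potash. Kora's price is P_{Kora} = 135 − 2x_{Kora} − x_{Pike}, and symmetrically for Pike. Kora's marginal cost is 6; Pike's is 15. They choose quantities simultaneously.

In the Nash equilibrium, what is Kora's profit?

Mine Kora's profit: π = x_{Kora}(135 − 2x_{Kora} − x_{Pike}) − 6x_{Kora}.
∂π/∂x_{Kora} = 129 − 4x_{Kora} − x_{Pike} = 0 ⇒ x_{Kora} = 32.25 − 0.25x_{Pike}.
Similarly x_{Pike} = 30 − 0.25x_{Kora}.
Plugging x_{Pike} into Kora's best response: x_{Kora} = 32.25 − 0.25(30 − 0.25x_{Kora}) ⇒ 0.9375x_{Kora} = 24.75, so x_{Kora} = 26.4.
Then x_{Pike} = 30 − 0.25·26.4 = 23.4.
P_{Kora} = 135 − 2·26.4 − 23.4 = 58.8.
Profit = (58.8 − 6)·26.4 = 1393.92.

1393.92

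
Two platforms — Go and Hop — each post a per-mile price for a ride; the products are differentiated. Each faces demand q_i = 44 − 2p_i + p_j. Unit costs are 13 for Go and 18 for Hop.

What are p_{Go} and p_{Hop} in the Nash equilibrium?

24, 26

Go's profit: π = (p_{Go} − 13)(44 − 2p_{Go} + p_{Hop}).
∂π/∂p_{Go} = 70 − 4p_{Go} + p_{Hop} = 0 ⇒ p_{Go} = 17.5 + 0.25p_{Hop}.
Similarly p_{Hop} = 20 + 0.25p_{Go}.
Substituting the second reaction function into the first: p_{Go} = 17.5 + 0.25(20 + 0.25p_{Go}), which gives 0.9375p_{Go} = 22.5 ⇒ p_{Go} = 24.
Then p_{Hop} = 20 + 0.25·24 = 26.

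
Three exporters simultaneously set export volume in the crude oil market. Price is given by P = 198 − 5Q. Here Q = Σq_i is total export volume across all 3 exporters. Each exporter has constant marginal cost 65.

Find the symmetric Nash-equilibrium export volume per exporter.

A representative exporter's profit is π_i = q_i(198 − 5Q) − 65q_i, with Q = q_i + Σ_{j≠i} q_j.
First-order condition: 133 − 10q_i − 5Σ_{j≠i} q_j = 0.
In a symmetric equilibrium every exporter chooses the same q, so Σ_{j≠i} q_j = 2q. The condition becomes 133 − 20q = 0, giving q = 133/20 = 6.65.

6.65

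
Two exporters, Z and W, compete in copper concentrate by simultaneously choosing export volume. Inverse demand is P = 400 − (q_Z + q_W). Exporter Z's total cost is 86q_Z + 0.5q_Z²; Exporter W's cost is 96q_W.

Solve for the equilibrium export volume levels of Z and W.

Exporter Z's profit: π = q_Z(400 − (q_Z + q_W)) − 86q_Z − 0.5q_Z².
∂π/∂q_Z = 314 − 3q_Z − q_W = 0, so q_Z = 314/3 − (1/3)q_W.
For W: ∂π/∂q_W = 304 − 2q_W − q_Z = 0 ⇒ q_W = 152 − 0.5q_Z.
Substituting the second reaction function into the first: q_Z = 314/3 − (1/3)(152 − 0.5q_Z), which gives (5/6)q_Z = 54 ⇒ q_Z = 64.8.
Then q_W = 152 − 0.5·64.8 = 119.6.

64.8, 119.6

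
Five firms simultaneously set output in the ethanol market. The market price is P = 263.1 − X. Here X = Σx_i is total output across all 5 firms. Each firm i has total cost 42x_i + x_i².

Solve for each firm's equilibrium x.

27.6375

A representative firm's profit is π_i = x_i(263.1 − X) − 42x_i − x_i², with X = x_i + Σ_{j≠i} x_j.
First-order condition: 221.1 − 4x_i − Σ_{j≠i} x_j = 0.
With identical firms, set every x_j = x: then 221.1 − 4x − 4x = 0, i.e. x = 221.1/8 = 27.6375.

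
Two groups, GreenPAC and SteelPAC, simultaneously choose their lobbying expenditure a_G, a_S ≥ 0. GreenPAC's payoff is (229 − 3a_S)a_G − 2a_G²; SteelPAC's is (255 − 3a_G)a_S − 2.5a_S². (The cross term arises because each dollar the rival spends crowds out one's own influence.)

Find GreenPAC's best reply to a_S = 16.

Expanding GreenPAC's payoff: 229a_G − 3a_Sa_G − 2a_G².
∂π/∂a_G = 229 − 3a_S − 4a_G = 0, so a_G = 57.25 − 0.75a_S.
At a_S = 16: a_G = 57.25 − 0.75·16 = 45.25.

45.25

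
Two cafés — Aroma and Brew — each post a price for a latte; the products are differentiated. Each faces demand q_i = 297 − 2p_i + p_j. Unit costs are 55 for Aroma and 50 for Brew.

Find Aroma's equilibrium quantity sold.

Aroma's profit: π = (p_{Aroma} − 55)(297 − 2p_{Aroma} + p_{Brew}).
∂π/∂p_{Aroma} = 407 − 4p_{Aroma} + p_{Brew} = 0 ⇒ p_{Aroma} = 101.75 + 0.25p_{Brew}.
Similarly p_{Brew} = 99.25 + 0.25p_{Aroma}.
Plugging p_{Brew} into Aroma's best response: p_{Aroma} = 101.75 + 0.25(99.25 + 0.25p_{Aroma}) ⇒ 0.9375p_{Aroma} = 126.5625, so p_{Aroma} = 135.
Then p_{Brew} = 99.25 + 0.25·135 = 133.
q_{Aroma} = 297 − 2·135 + 133 = 160.

160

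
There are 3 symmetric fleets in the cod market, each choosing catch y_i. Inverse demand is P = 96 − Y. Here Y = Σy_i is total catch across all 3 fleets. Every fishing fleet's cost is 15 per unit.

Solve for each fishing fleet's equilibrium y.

20.25

A representative fishing fleet's profit is π_i = y_i(96 − Y) − 15y_i, with Y = y_i + Σ_{j≠i} y_j.
First-order condition: 81 − 2y_i − Σ_{j≠i} y_j = 0.
With identical fishing fleets, set every y_j = y: then 81 − 2y − 2y = 0, i.e. y = 81/4 = 20.25.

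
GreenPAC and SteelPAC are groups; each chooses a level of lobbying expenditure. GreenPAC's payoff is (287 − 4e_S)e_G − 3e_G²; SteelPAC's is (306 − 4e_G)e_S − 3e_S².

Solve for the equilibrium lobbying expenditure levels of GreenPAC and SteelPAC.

24.9, 34.4

Expanding GreenPAC's payoff: 287e_G − 4e_Se_G − 3e_G².
∂π/∂e_G = 287 − 4e_S − 6e_G = 0, so e_G = 287/6 − (2/3)e_S.
Likewise for SteelPAC: e_S = 51 − (2/3)e_G.
Plugging e_S into GreenPAC's best response: e_G = 287/6 − (2/3)(51 − (2/3)e_G) ⇒ (5/9)e_G = 83/6, so e_G = 24.9.
Then e_S = 51 − (2/3)·24.9 = 34.4.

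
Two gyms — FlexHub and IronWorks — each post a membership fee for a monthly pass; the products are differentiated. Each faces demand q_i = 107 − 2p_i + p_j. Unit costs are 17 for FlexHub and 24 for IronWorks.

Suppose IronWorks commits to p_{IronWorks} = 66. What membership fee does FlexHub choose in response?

FlexHub's profit: π = (p_{FlexHub} − 17)(107 − 2p_{FlexHub} + p_{IronWorks}).
∂π/∂p_{FlexHub} = 141 − 4p_{FlexHub} + p_{IronWorks} = 0 ⇒ p_{FlexHub} = 35.25 + 0.25p_{IronWorks}.
At p_{IronWorks} = 66: p_{FlexHub} = 35.25 + 0.25·66 = 51.75.

51.75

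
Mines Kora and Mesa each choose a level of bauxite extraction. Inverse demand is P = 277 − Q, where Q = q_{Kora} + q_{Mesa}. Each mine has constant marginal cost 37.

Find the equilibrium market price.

117

Mine Kora's profit: π = q_{Kora}(277 − (q_{Kora} + q_{Mesa})) − 37q_{Kora}.
∂π/∂q_{Kora} = 240 − 2q_{Kora} − q_{Mesa} = 0, so q_{Kora} = 120 − 0.5q_{Mesa}.
Setting q_{Kora} = q_{Mesa} in the reaction function: q_{Kora} = 120 − 0.5q_{Kora}, so q_{Kora} = 120 / 1.5 = 80.
Equilibrium price: P = 277 − 160 = 117.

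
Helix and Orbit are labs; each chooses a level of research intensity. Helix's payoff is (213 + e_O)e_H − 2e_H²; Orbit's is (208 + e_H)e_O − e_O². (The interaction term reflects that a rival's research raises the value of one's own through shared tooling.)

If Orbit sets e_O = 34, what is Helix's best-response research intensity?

Expanding Helix's payoff: 213e_H + e_Oe_H − 2e_H².
∂π/∂e_H = 213 + e_O − 4e_H = 0, so e_H = 53.25 + 0.25e_O.
At e_O = 34: e_H = 53.25 + 0.25·34 = 61.75.

61.75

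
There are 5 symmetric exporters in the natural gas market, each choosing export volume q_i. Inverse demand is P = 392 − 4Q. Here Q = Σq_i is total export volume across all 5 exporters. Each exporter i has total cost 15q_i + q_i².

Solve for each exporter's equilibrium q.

A representative exporter's profit is π_i = q_i(392 − 4Q) − 15q_i − q_i², with Q = q_i + Σ_{j≠i} q_j.
First-order condition: 377 − 10q_i − 4Σ_{j≠i} q_j = 0.
Imposing symmetry (q_j = q for all j) turns Σ_{j≠i} q_j into 4q, so 377 = 26q and q = 14.5.

14.5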